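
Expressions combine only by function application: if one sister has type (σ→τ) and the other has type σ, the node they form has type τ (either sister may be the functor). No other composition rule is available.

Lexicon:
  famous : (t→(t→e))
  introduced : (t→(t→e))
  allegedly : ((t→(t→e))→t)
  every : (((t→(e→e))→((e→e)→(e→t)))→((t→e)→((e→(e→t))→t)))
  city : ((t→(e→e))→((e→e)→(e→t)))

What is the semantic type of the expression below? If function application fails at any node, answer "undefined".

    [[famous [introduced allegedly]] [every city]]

[introduced allegedly]: allegedly is ((t→(t→e))→t), introduced is (t→(t→e)); result t.
[famous [introduced allegedly]]: famous is (t→(t→e)), [introduced allegedly] is t; result (t→e).
[every city]: every is (((t→(e→e))→((e→e)→(e→t)))→((t→e)→((e→(e→t))→t))), city is ((t→(e→e))→((e→e)→(e→t))); result ((t→e)→((e→(e→t))→t)).
[[famous [introduced allegedly]] [every city]]: [every city] is ((t→e)→((e→(e→t))→t)), [famous [introduced allegedly]] is (t→e); result ((e→(e→t))→t).

((e→(e→t))→t)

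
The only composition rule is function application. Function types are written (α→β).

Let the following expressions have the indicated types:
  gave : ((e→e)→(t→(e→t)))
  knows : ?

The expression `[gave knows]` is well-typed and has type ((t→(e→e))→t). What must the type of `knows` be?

(((e→e)→(t→(e→t)))→((t→(e→e))→t))

For [gave knows] to have type ((t→(e→e))→t) with gave of type ((e→e)→(t→(e→t))), knows must be the function: knows : (((e→e)→(t→(e→t)))→((t→(e→e))→t)).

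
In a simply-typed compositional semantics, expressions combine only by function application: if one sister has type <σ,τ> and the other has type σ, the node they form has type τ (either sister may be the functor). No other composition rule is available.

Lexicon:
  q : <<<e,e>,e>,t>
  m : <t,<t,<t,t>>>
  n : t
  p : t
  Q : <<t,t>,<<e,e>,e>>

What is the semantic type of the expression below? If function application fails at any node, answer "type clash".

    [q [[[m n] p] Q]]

At [m n], m : <t,<t,<t,t>>> takes n : t, giving <t,<t,t>>.
At [[m n] p], [m n] : <t,<t,t>> takes p : t, giving <t,t>.
At [[[m n] p] Q], Q : <<t,t>,<<e,e>,e>> takes [[m n] p] : <t,t>, giving <<e,e>,e>.
At [q [[[m n] p] Q]], q : <<<e,e>,e>,t> takes [[[m n] p] Q] : <<e,e>,e>, giving t.

t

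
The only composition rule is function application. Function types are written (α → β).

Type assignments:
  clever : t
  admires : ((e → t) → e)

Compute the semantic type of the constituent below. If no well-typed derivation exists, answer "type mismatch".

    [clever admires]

At [clever admires]: neither t nor ((e → t) → e) can take the other as argument; the node is ill-typed.

type mismatch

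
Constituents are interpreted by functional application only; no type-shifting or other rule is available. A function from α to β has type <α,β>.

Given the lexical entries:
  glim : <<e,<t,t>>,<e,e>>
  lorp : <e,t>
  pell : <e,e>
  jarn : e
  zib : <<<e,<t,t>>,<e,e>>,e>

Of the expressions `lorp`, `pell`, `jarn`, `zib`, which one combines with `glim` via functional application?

zib

lorp : <e,t> — no; glim wants <e,<t,t>>, and lorp wants e.
pell : <e,e> — no; glim wants <e,<t,t>>, and pell wants e.
jarn : e — no; glim wants <e,<t,t>>, and jarn wants nothing (atomic).
zib — combines: zib : <<<e,<t,t>>,<e,e>>,e> takes glim : <<e,<t,t>>,<e,e>> as argument, giving e.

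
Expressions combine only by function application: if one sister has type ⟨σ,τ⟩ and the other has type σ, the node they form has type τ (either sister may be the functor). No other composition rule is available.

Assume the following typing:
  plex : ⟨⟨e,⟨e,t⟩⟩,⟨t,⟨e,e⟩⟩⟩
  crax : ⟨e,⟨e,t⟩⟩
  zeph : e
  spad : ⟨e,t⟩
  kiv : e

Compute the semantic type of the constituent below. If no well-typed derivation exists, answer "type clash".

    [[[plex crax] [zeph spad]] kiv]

e

[plex crax]: functor plex : ⟨⟨e,⟨e,t⟩⟩,⟨t,⟨e,e⟩⟩⟩, argument crax : ⟨e,⟨e,t⟩⟩; result ⟨t,⟨e,e⟩⟩.
[zeph spad]: functor spad : ⟨e,t⟩, argument zeph : e; result t.
[[plex crax] [zeph spad]]: functor [plex crax] : ⟨t,⟨e,e⟩⟩, argument [zeph spad] : t; result ⟨e,e⟩.
[[[plex crax] [zeph spad]] kiv]: functor [[plex crax] [zeph spad]] : ⟨e,e⟩, argument kiv : e; result e.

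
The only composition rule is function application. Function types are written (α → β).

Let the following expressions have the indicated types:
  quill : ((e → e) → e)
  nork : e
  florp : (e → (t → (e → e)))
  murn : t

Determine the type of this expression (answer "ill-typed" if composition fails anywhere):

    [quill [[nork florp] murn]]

[nork florp]: functor florp : (e → (t → (e → e))), argument nork : e; result (t → (e → e)).
[[nork florp] murn]: functor [nork florp] : (t → (e → e)), argument murn : t; result (e → e).
[quill [[nork florp] murn]]: functor quill : ((e → e) → e), argument [[nork florp] murn] : (e → e); result e.

e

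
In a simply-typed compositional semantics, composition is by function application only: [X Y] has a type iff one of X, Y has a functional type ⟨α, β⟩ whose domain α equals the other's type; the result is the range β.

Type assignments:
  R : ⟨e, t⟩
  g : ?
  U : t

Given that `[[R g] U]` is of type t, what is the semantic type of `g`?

[[R g] U] must have type t. The sister U has type t; that is not a function onto t, so [R g] must be the functor, of type ⟨t, t⟩.
[R g] must have type ⟨t, t⟩. The sister R has type ⟨e, t⟩; that is not a function onto ⟨t, t⟩, so g must be the functor, of type ⟨⟨e, t⟩, ⟨t, t⟩⟩.

⟨⟨e, t⟩, ⟨t, t⟩⟩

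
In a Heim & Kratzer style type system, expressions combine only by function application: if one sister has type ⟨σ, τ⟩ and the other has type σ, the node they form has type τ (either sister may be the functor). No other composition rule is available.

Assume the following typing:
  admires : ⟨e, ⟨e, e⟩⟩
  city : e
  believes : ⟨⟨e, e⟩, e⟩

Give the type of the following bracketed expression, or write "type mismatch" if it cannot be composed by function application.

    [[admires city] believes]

e

[admires city] — admires of type ⟨e, ⟨e, e⟩⟩ combines with city of type e: type ⟨e, e⟩.
[[admires city] believes] — believes of type ⟨⟨e, e⟩, e⟩ combines with [admires city] of type ⟨e, e⟩: type e.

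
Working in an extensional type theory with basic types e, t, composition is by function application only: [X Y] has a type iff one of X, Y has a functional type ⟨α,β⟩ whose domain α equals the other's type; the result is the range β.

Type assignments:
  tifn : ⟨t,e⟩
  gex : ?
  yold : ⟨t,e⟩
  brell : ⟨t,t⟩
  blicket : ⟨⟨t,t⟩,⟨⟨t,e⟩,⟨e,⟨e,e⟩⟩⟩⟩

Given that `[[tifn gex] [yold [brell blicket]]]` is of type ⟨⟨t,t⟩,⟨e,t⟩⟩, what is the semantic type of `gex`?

[[tifn gex] [yold [brell blicket]]] must have type ⟨⟨t,t⟩,⟨e,t⟩⟩. The sister [yold [brell blicket]] has type ⟨e,⟨e,e⟩⟩; that is not a function onto ⟨⟨t,t⟩,⟨e,t⟩⟩, so [tifn gex] must be the functor, of type ⟨⟨e,⟨e,e⟩⟩,⟨⟨t,t⟩,⟨e,t⟩⟩⟩.
[tifn gex] must have type ⟨⟨e,⟨e,e⟩⟩,⟨⟨t,t⟩,⟨e,t⟩⟩⟩. The sister tifn has type ⟨t,e⟩; that is not a function onto ⟨⟨e,⟨e,e⟩⟩,⟨⟨t,t⟩,⟨e,t⟩⟩⟩, so gex must be the functor, of type ⟨⟨t,e⟩,⟨⟨e,⟨e,e⟩⟩,⟨⟨t,t⟩,⟨e,t⟩⟩⟩⟩.

⟨⟨t,e⟩,⟨⟨e,⟨e,e⟩⟩,⟨⟨t,t⟩,⟨e,t⟩⟩⟩⟩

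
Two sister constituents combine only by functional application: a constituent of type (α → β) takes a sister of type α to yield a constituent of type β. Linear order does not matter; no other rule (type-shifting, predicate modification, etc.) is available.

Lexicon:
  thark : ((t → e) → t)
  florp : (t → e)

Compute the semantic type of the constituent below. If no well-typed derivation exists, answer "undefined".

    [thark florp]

t

[thark florp]: ((t → e) → t) applied to (t → e) yields t.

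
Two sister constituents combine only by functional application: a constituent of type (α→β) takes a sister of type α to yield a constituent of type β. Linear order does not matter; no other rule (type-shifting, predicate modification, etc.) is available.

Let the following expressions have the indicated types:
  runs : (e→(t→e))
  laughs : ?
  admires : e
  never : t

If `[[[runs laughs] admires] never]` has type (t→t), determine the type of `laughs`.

((e→(t→e))→(e→(t→(t→t))))

At [[[runs laughs] admires] never] (required: (t→t)): never is t, which is not a function with range (t→t); hence [[runs laughs] admires] is the functor — type (t→(t→t)).
At [[runs laughs] admires] (required: (t→(t→t))): admires is e, which is not a function with range (t→(t→t)); hence [runs laughs] is the functor — type (e→(t→(t→t))).
At [runs laughs] (required: (e→(t→(t→t)))): runs is (e→(t→e)), which is not a function with range (e→(t→(t→t))); hence laughs is the functor — type ((e→(t→e))→(e→(t→(t→t)))).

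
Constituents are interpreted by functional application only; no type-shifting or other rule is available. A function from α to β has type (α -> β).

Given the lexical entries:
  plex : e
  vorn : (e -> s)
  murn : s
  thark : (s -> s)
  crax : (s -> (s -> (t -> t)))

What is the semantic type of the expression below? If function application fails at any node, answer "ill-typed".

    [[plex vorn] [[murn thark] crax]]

At [plex vorn], vorn : (e -> s) takes plex : e, giving s.
At [murn thark], thark : (s -> s) takes murn : s, giving s.
At [[murn thark] crax], crax : (s -> (s -> (t -> t))) takes [murn thark] : s, giving (s -> (t -> t)).
At [[plex vorn] [[murn thark] crax]], [[murn thark] crax] : (s -> (t -> t)) takes [plex vorn] : s, giving (t -> t).

(t -> t)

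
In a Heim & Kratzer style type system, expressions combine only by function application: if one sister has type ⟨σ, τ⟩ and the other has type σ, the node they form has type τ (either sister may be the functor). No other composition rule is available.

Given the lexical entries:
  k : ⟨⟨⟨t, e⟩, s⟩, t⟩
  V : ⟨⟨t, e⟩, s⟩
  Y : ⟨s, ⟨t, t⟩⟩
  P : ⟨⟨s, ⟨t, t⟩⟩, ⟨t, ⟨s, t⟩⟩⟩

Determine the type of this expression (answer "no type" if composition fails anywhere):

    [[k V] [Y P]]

[k V]: k is ⟨⟨⟨t, e⟩, s⟩, t⟩, V is ⟨⟨t, e⟩, s⟩; result t.
[Y P]: P is ⟨⟨s, ⟨t, t⟩⟩, ⟨t, ⟨s, t⟩⟩⟩, Y is ⟨s, ⟨t, t⟩⟩; result ⟨t, ⟨s, t⟩⟩.
[[k V] [Y P]]: [Y P] is ⟨t, ⟨s, t⟩⟩, [k V] is t; result ⟨s, t⟩.

⟨s, t⟩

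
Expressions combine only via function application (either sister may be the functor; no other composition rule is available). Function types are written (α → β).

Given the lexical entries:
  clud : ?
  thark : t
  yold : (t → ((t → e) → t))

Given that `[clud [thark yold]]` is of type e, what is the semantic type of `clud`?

(((t → e) → t) → e)

For [clud [thark yold]] to have type e with [thark yold] of type ((t → e) → t), clud must be the function: clud : (((t → e) → t) → e).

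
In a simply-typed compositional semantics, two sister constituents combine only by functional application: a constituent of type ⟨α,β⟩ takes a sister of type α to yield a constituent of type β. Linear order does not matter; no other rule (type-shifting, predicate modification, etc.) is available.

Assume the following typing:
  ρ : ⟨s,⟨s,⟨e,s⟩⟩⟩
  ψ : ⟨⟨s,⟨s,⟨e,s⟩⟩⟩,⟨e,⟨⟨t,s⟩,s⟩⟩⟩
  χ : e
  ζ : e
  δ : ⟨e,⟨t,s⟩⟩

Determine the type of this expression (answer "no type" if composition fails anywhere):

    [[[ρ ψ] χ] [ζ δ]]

s

[ρ ψ]: functor ψ : ⟨⟨s,⟨s,⟨e,s⟩⟩⟩,⟨e,⟨⟨t,s⟩,s⟩⟩⟩, argument ρ : ⟨s,⟨s,⟨e,s⟩⟩⟩; result ⟨e,⟨⟨t,s⟩,s⟩⟩.
[[ρ ψ] χ]: functor [ρ ψ] : ⟨e,⟨⟨t,s⟩,s⟩⟩, argument χ : e; result ⟨⟨t,s⟩,s⟩.
[ζ δ]: functor δ : ⟨e,⟨t,s⟩⟩, argument ζ : e; result ⟨t,s⟩.
[[[ρ ψ] χ] [ζ δ]]: functor [[ρ ψ] χ] : ⟨⟨t,s⟩,s⟩, argument [ζ δ] : ⟨t,s⟩; result s.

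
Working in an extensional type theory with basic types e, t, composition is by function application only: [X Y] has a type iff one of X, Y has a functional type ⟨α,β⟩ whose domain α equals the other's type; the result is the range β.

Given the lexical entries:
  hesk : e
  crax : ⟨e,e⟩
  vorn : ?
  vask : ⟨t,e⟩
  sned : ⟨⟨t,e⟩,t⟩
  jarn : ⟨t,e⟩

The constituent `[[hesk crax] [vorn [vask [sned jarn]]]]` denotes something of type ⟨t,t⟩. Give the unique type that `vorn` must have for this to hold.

⟨e,⟨e,⟨t,t⟩⟩⟩

[[hesk crax] [vorn [vask [sned jarn]]]] must have type ⟨t,t⟩. The sister [hesk crax] has type e; that is not a function onto ⟨t,t⟩, so [vorn [vask [sned jarn]]] must be the functor, of type ⟨e,⟨t,t⟩⟩.
[vorn [vask [sned jarn]]] must have type ⟨e,⟨t,t⟩⟩. The sister [vask [sned jarn]] has type e; that is not a function onto ⟨e,⟨t,t⟩⟩, so vorn must be the functor, of type ⟨e,⟨e,⟨t,t⟩⟩⟩.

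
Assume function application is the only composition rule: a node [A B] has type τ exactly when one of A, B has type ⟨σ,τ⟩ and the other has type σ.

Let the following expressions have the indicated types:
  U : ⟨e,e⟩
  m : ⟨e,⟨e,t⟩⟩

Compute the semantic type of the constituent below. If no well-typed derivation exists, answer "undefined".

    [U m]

undefined

At [U m]: neither ⟨e,e⟩ nor ⟨e,⟨e,t⟩⟩ can take the other as argument; the node is ill-typed.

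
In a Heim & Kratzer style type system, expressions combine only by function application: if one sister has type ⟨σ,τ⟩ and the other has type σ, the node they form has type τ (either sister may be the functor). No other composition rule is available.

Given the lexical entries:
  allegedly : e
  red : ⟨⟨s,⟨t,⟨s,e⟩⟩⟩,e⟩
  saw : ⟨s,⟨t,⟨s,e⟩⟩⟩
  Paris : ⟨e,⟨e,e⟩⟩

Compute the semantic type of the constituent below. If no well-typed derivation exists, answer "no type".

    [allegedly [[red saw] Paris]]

e

At [red saw], red : ⟨⟨s,⟨t,⟨s,e⟩⟩⟩,e⟩ takes saw : ⟨s,⟨t,⟨s,e⟩⟩⟩, giving e.
At [[red saw] Paris], Paris : ⟨e,⟨e,e⟩⟩ takes [red saw] : e, giving ⟨e,e⟩.
At [allegedly [[red saw] Paris]], [[red saw] Paris] : ⟨e,e⟩ takes allegedly : e, giving e.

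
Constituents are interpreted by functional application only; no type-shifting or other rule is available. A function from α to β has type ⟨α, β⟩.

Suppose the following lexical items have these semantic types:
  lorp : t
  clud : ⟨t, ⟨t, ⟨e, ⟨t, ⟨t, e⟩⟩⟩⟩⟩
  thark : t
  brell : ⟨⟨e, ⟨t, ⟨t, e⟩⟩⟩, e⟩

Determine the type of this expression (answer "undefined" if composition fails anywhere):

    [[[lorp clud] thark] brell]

e

At [lorp clud], clud : ⟨t, ⟨t, ⟨e, ⟨t, ⟨t, e⟩⟩⟩⟩⟩ takes lorp : t, giving ⟨t, ⟨e, ⟨t, ⟨t, e⟩⟩⟩⟩.
At [[lorp clud] thark], [lorp clud] : ⟨t, ⟨e, ⟨t, ⟨t, e⟩⟩⟩⟩ takes thark : t, giving ⟨e, ⟨t, ⟨t, e⟩⟩⟩.
At [[[lorp clud] thark] brell], brell : ⟨⟨e, ⟨t, ⟨t, e⟩⟩⟩, e⟩ takes [[lorp clud] thark] : ⟨e, ⟨t, ⟨t, e⟩⟩⟩, giving e.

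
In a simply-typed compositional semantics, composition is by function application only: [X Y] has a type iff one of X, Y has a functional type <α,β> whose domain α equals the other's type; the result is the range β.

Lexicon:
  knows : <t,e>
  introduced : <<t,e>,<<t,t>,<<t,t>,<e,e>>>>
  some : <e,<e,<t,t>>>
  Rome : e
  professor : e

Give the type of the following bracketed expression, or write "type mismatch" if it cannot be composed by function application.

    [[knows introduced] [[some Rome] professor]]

<<t,t>,<e,e>>

[knows introduced]: <<t,e>,<<t,t>,<<t,t>,<e,e>>>> applied to <t,e> yields <<t,t>,<<t,t>,<e,e>>>.
[some Rome]: <e,<e,<t,t>>> applied to e yields <e,<t,t>>.
[[some Rome] professor]: <e,<t,t>> applied to e yields <t,t>.
[[knows introduced] [[some Rome] professor]]: <<t,t>,<<t,t>,<e,e>>> applied to <t,t> yields <<t,t>,<e,e>>.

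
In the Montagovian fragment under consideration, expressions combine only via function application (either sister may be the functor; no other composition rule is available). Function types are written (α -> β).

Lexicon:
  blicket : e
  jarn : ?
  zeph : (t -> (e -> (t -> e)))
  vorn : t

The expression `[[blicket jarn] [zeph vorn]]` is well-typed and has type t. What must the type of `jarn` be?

[[blicket jarn] [zeph vorn]] is required to be t. [zeph vorn] : (e -> (t -> e)) cannot yield t as functor, so [blicket jarn] : ((e -> (t -> e)) -> t).
[blicket jarn] is required to be ((e -> (t -> e)) -> t). blicket : e cannot yield ((e -> (t -> e)) -> t) as functor, so jarn : (e -> ((e -> (t -> e)) -> t)).

(e -> ((e -> (t -> e)) -> t))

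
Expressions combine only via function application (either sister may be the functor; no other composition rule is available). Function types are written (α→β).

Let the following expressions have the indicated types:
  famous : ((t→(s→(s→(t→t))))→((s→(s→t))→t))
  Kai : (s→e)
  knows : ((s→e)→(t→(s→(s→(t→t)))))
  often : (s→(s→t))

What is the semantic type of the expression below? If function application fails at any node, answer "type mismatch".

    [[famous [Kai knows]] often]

t

[Kai knows]: knows is ((s→e)→(t→(s→(s→(t→t))))), Kai is (s→e); result (t→(s→(s→(t→t)))).
[famous [Kai knows]]: famous is ((t→(s→(s→(t→t))))→((s→(s→t))→t)), [Kai knows] is (t→(s→(s→(t→t)))); result ((s→(s→t))→t).
[[famous [Kai knows]] often]: [famous [Kai knows]] is ((s→(s→t))→t), often is (s→(s→t)); result t.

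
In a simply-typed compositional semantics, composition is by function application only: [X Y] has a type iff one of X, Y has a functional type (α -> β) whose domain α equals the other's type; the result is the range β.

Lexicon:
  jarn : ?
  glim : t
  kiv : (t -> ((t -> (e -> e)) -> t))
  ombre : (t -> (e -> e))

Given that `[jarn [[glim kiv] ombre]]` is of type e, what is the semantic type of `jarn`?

(t -> e)

For [jarn [[glim kiv] ombre]] to have type e with [[glim kiv] ombre] of type t, jarn must be the function: jarn : (t -> e).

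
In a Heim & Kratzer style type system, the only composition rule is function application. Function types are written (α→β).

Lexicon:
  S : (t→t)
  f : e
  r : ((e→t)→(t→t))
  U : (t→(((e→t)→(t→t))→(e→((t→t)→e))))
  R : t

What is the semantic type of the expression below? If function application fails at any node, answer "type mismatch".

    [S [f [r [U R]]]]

At [U R], U : (t→(((e→t)→(t→t))→(e→((t→t)→e)))) takes R : t, giving (((e→t)→(t→t))→(e→((t→t)→e))).
At [r [U R]], [U R] : (((e→t)→(t→t))→(e→((t→t)→e))) takes r : ((e→t)→(t→t)), giving (e→((t→t)→e)).
At [f [r [U R]]], [r [U R]] : (e→((t→t)→e)) takes f : e, giving ((t→t)→e).
At [S [f [r [U R]]]], [f [r [U R]]] : ((t→t)→e) takes S : (t→t), giving e.

e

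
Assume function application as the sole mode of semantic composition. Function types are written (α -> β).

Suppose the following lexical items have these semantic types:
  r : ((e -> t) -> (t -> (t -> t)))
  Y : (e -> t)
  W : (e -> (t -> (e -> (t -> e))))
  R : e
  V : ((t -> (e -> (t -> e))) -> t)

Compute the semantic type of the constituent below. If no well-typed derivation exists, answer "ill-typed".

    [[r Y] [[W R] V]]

[r Y]: ((e -> t) -> (t -> (t -> t))) applied to (e -> t) yields (t -> (t -> t)).
[W R]: (e -> (t -> (e -> (t -> e)))) applied to e yields (t -> (e -> (t -> e))).
[[W R] V]: ((t -> (e -> (t -> e))) -> t) applied to (t -> (e -> (t -> e))) yields t.
[[r Y] [[W R] V]]: (t -> (t -> t)) applied to t yields (t -> t).

(t -> t)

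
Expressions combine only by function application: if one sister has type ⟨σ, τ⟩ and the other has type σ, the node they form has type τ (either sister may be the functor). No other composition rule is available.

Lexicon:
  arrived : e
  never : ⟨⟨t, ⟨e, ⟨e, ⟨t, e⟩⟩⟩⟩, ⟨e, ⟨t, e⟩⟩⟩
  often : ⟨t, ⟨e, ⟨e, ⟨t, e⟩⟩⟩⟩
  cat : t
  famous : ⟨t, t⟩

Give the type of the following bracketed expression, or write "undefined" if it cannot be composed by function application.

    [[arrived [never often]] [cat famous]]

e

[never often]: functor never : ⟨⟨t, ⟨e, ⟨e, ⟨t, e⟩⟩⟩⟩, ⟨e, ⟨t, e⟩⟩⟩, argument often : ⟨t, ⟨e, ⟨e, ⟨t, e⟩⟩⟩⟩; result ⟨e, ⟨t, e⟩⟩.
[arrived [never often]]: functor [never often] : ⟨e, ⟨t, e⟩⟩, argument arrived : e; result ⟨t, e⟩.
[cat famous]: functor famous : ⟨t, t⟩, argument cat : t; result t.
[[arrived [never often]] [cat famous]]: functor [arrived [never often]] : ⟨t, e⟩, argument [cat famous] : t; result e.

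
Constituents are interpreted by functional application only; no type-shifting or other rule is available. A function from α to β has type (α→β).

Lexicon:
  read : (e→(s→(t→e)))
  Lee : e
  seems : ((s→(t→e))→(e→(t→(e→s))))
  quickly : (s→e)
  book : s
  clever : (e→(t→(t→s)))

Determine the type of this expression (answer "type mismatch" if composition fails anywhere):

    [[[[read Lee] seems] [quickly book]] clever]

[read Lee]: read is (e→(s→(t→e))), Lee is e; result (s→(t→e)).
[[read Lee] seems]: seems is ((s→(t→e))→(e→(t→(e→s)))), [read Lee] is (s→(t→e)); result (e→(t→(e→s))).
[quickly book]: quickly is (s→e), book is s; result e.
[[[read Lee] seems] [quickly book]]: [[read Lee] seems] is (e→(t→(e→s))), [quickly book] is e; result (t→(e→s)).
At [[[[read Lee] seems] [quickly book]] clever]: neither (t→(e→s)) nor (e→(t→(t→s))) can take the other as argument; the node is ill-typed.

type mismatch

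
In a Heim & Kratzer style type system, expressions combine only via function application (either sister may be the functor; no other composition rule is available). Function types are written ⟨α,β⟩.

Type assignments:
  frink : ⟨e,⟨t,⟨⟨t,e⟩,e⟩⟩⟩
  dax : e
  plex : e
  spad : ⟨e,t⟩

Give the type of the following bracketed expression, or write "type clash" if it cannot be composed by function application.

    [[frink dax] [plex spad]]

[frink dax]: frink is ⟨e,⟨t,⟨⟨t,e⟩,e⟩⟩⟩, dax is e; result ⟨t,⟨⟨t,e⟩,e⟩⟩.
[plex spad]: spad is ⟨e,t⟩, plex is e; result t.
[[frink dax] [plex spad]]: [frink dax] is ⟨t,⟨⟨t,e⟩,e⟩⟩, [plex spad] is t; result ⟨⟨t,e⟩,e⟩.

⟨⟨t,e⟩,e⟩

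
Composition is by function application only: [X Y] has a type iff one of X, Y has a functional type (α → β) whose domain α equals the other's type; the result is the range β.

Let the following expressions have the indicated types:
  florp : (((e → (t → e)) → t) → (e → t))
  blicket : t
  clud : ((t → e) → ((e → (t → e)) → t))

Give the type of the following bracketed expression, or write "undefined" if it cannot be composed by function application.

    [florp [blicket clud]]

[blicket clud]: t and ((t → e) → ((e → (t → e)) → t)) cannot combine by function application — type clash.

undefined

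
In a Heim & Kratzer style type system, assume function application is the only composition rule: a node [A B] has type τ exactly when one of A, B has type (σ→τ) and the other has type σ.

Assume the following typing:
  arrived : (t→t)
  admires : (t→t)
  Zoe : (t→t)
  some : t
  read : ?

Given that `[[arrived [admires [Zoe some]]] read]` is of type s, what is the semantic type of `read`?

(t→s)

At [[arrived [admires [Zoe some]]] read] (required: s): [arrived [admires [Zoe some]]] is t, which is not a function with range s; hence read is the functor — type (t→s).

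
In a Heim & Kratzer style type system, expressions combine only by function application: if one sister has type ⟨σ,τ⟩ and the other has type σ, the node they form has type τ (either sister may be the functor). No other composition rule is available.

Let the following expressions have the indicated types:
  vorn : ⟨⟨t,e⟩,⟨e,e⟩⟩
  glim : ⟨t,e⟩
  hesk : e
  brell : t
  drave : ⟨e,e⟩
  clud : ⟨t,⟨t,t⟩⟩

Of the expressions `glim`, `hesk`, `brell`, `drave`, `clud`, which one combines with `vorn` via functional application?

glim — combines: vorn : ⟨⟨t,e⟩,⟨e,e⟩⟩ takes glim : ⟨t,e⟩ as argument, giving ⟨e,e⟩.
hesk : e — neither side's domain matches the other.
brell : t — neither side's domain matches the other.
drave : ⟨e,e⟩ — neither side's domain matches the other.
clud : ⟨t,⟨t,t⟩⟩ — neither side's domain matches the other.

glim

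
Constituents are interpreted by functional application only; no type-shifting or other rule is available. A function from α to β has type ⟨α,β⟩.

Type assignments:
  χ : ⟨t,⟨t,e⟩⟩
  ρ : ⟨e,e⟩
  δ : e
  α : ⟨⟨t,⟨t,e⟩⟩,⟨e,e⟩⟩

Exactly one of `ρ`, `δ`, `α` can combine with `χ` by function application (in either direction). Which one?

α

ρ : ⟨e,e⟩ — does not combine with χ.
δ : e — does not combine with χ.
α — combines: α : ⟨⟨t,⟨t,e⟩⟩,⟨e,e⟩⟩ takes χ : ⟨t,⟨t,e⟩⟩ as argument, giving ⟨e,e⟩.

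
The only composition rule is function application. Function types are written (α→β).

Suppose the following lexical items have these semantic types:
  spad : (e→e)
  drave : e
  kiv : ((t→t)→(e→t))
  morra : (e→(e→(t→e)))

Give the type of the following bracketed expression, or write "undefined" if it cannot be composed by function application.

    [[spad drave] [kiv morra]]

[spad drave]: spad is (e→e), drave is e; result e.
At [kiv morra]: neither ((t→t)→(e→t)) nor (e→(e→(t→e))) can take the other as argument; the node is ill-typed.

undefined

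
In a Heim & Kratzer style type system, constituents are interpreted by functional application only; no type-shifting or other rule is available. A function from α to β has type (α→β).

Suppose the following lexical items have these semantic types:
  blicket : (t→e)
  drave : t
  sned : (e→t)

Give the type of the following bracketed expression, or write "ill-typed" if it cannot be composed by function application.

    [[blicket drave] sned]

t

[blicket drave] — blicket of type (t→e) combines with drave of type t: type e.
[[blicket drave] sned] — sned of type (e→t) combines with [blicket drave] of type e: type t.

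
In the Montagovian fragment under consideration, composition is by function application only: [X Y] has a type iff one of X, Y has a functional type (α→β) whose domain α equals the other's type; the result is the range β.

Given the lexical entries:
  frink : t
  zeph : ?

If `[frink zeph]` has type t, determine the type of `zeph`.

(t→t)

For [frink zeph] to have type t with frink of type t, zeph must be the function: zeph : (t→t).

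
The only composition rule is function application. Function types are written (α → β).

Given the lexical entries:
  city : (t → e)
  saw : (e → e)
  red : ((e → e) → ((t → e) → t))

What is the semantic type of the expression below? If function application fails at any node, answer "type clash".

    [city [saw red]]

t

[saw red] — red of type ((e → e) → ((t → e) → t)) combines with saw of type (e → e): type ((t → e) → t).
[city [saw red]] — [saw red] of type ((t → e) → t) combines with city of type (t → e): type t.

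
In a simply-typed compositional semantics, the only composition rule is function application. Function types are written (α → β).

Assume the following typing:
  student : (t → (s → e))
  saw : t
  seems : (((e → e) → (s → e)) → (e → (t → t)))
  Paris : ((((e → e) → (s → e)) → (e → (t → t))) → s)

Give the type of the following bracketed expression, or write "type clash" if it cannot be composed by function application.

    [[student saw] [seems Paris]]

e

At [student saw], student : (t → (s → e)) takes saw : t, giving (s → e).
At [seems Paris], Paris : ((((e → e) → (s → e)) → (e → (t → t))) → s) takes seems : (((e → e) → (s → e)) → (e → (t → t))), giving s.
At [[student saw] [seems Paris]], [student saw] : (s → e) takes [seems Paris] : s, giving e.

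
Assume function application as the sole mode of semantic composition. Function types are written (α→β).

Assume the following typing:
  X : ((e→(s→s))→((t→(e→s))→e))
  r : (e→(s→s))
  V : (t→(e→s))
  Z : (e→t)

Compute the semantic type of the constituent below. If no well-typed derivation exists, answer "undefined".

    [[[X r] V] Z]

[X r] — X of type ((e→(s→s))→((t→(e→s))→e)) combines with r of type (e→(s→s)): type ((t→(e→s))→e).
[[X r] V] — [X r] of type ((t→(e→s))→e) combines with V of type (t→(e→s)): type e.
[[[X r] V] Z] — Z of type (e→t) combines with [[X r] V] of type e: type t.

t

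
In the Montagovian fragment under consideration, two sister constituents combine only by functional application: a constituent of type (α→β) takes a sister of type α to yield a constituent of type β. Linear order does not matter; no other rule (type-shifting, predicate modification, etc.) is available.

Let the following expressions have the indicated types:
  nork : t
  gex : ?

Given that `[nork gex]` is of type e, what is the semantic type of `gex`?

[nork gex] is required to be e. nork : t cannot yield e as functor, so gex : (t→e).

(t→e)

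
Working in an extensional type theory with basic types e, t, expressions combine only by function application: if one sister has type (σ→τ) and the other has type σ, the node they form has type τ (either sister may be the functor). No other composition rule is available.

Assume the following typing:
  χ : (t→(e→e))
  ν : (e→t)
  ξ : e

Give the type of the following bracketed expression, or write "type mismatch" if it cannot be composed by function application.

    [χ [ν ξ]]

[ν ξ]: (e→t) applied to e yields t.
[χ [ν ξ]]: (t→(e→e)) applied to t yields (e→e).

(e→e)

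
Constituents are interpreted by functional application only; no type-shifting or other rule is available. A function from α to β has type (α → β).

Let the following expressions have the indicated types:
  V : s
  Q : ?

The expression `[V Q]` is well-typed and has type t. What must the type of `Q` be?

(s → t)

[V Q] is required to be t. V : s cannot yield t as functor, so Q : (s → t).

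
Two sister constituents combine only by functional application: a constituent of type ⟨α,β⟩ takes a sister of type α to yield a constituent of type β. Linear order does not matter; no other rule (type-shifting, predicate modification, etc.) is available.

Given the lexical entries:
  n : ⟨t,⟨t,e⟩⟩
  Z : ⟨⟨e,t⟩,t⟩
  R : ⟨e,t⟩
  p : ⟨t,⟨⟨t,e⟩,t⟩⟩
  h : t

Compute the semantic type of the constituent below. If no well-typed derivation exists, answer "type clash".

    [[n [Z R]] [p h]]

[Z R] — Z of type ⟨⟨e,t⟩,t⟩ combines with R of type ⟨e,t⟩: type t.
[n [Z R]] — n of type ⟨t,⟨t,e⟩⟩ combines with [Z R] of type t: type ⟨t,e⟩.
[p h] — p of type ⟨t,⟨⟨t,e⟩,t⟩⟩ combines with h of type t: type ⟨⟨t,e⟩,t⟩.
[[n [Z R]] [p h]] — [p h] of type ⟨⟨t,e⟩,t⟩ combines with [n [Z R]] of type ⟨t,e⟩: type t.

t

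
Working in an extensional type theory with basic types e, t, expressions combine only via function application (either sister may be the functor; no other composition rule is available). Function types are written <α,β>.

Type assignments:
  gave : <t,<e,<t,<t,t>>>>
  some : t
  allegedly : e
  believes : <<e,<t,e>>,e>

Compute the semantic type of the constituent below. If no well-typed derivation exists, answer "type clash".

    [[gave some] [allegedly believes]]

[gave some]: gave is <t,<e,<t,<t,t>>>>, some is t; result <e,<t,<t,t>>>.
[allegedly believes]: e with <<e,<t,e>>,e> — neither is a function whose domain matches the other; composition fails here.

type clash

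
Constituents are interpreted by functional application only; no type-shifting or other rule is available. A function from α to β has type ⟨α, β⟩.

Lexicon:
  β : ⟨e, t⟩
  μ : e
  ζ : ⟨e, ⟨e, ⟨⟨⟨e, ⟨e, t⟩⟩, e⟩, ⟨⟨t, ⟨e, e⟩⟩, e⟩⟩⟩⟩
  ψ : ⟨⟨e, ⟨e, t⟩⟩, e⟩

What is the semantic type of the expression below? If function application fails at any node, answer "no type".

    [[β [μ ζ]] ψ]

no type

[μ ζ]: ζ is ⟨e, ⟨e, ⟨⟨⟨e, ⟨e, t⟩⟩, e⟩, ⟨⟨t, ⟨e, e⟩⟩, e⟩⟩⟩⟩, μ is e; result ⟨e, ⟨⟨⟨e, ⟨e, t⟩⟩, e⟩, ⟨⟨t, ⟨e, e⟩⟩, e⟩⟩⟩.
[β [μ ζ]]: ⟨e, t⟩ with ⟨e, ⟨⟨⟨e, ⟨e, t⟩⟩, e⟩, ⟨⟨t, ⟨e, e⟩⟩, e⟩⟩⟩ — neither is a function whose domain matches the other; composition fails here.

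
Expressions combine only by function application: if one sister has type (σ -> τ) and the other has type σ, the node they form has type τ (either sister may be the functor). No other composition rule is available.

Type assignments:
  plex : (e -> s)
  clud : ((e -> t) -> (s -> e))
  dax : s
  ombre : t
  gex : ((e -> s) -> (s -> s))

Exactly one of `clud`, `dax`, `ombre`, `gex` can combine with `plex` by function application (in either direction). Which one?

clud : ((e -> t) -> (s -> e)) — no; plex wants e, and clud wants (e -> t).
dax : s — no; plex wants e, and dax wants nothing (atomic).
ombre : t — no; plex wants e, and ombre wants nothing (atomic).
gex — combines: gex : ((e -> s) -> (s -> s)) takes plex : (e -> s) as argument, giving (s -> s).

gex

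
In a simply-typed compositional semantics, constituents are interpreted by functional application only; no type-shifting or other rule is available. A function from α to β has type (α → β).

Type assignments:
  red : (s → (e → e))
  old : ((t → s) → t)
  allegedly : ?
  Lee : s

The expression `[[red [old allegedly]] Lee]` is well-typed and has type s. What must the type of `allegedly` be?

(((t → s) → t) → ((s → (e → e)) → (s → s)))

[[red [old allegedly]] Lee] is required to be s. Lee : s cannot yield s as functor, so [red [old allegedly]] : (s → s).
[red [old allegedly]] is required to be (s → s). red : (s → (e → e)) cannot yield (s → s) as functor, so [old allegedly] : ((s → (e → e)) → (s → s)).
[old allegedly] is required to be ((s → (e → e)) → (s → s)). old : ((t → s) → t) cannot yield ((s → (e → e)) → (s → s)) as functor, so allegedly : (((t → s) → t) → ((s → (e → e)) → (s → s))).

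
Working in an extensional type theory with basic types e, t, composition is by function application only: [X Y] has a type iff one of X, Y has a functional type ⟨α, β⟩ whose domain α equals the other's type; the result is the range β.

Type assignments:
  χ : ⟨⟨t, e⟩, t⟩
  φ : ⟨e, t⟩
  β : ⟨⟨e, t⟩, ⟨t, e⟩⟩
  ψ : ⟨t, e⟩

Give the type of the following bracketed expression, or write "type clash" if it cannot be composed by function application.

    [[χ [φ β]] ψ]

e

[φ β]: functor β : ⟨⟨e, t⟩, ⟨t, e⟩⟩, argument φ : ⟨e, t⟩; result ⟨t, e⟩.
[χ [φ β]]: functor χ : ⟨⟨t, e⟩, t⟩, argument [φ β] : ⟨t, e⟩; result t.
[[χ [φ β]] ψ]: functor ψ : ⟨t, e⟩, argument [χ [φ β]] : t; result e.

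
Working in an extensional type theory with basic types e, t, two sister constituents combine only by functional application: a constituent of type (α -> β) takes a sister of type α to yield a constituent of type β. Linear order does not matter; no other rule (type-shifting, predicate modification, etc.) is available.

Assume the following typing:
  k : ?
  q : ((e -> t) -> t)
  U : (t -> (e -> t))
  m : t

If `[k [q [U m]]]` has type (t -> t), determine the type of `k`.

(t -> (t -> t))

[k [q [U m]]] is required to be (t -> t). [q [U m]] : t cannot yield (t -> t) as functor, so k : (t -> (t -> t)).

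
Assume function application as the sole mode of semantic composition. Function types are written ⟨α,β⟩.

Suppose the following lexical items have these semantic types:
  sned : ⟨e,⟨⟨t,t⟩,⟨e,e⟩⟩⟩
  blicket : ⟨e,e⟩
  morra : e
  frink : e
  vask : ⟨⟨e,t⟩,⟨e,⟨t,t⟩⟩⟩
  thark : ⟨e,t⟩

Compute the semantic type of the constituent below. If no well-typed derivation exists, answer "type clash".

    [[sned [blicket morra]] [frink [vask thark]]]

[blicket morra]: ⟨e,e⟩ applied to e yields e.
[sned [blicket morra]]: ⟨e,⟨⟨t,t⟩,⟨e,e⟩⟩⟩ applied to e yields ⟨⟨t,t⟩,⟨e,e⟩⟩.
[vask thark]: ⟨⟨e,t⟩,⟨e,⟨t,t⟩⟩⟩ applied to ⟨e,t⟩ yields ⟨e,⟨t,t⟩⟩.
[frink [vask thark]]: ⟨e,⟨t,t⟩⟩ applied to e yields ⟨t,t⟩.
[[sned [blicket morra]] [frink [vask thark]]]: ⟨⟨t,t⟩,⟨e,e⟩⟩ applied to ⟨t,t⟩ yields ⟨e,e⟩.

⟨e,e⟩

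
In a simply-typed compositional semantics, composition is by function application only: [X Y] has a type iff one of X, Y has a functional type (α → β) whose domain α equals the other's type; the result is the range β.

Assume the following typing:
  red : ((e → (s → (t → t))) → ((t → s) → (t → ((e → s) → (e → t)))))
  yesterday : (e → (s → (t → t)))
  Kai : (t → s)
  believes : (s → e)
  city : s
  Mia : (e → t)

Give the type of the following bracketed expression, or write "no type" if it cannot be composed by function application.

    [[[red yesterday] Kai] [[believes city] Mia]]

[red yesterday] — red of type ((e → (s → (t → t))) → ((t → s) → (t → ((e → s) → (e → t))))) combines with yesterday of type (e → (s → (t → t))): type ((t → s) → (t → ((e → s) → (e → t)))).
[[red yesterday] Kai] — [red yesterday] of type ((t → s) → (t → ((e → s) → (e → t)))) combines with Kai of type (t → s): type (t → ((e → s) → (e → t))).
[believes city] — believes of type (s → e) combines with city of type s: type e.
[[believes city] Mia] — Mia of type (e → t) combines with [believes city] of type e: type t.
[[[red yesterday] Kai] [[believes city] Mia]] — [[red yesterday] Kai] of type (t → ((e → s) → (e → t))) combines with [[believes city] Mia] of type t: type ((e → s) → (e → t)).

((e → s) → (e → t))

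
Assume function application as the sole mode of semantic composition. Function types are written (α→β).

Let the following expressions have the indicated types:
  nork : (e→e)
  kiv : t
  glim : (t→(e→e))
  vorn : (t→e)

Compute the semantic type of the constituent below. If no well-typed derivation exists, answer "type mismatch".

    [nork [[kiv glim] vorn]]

[kiv glim]: glim is (t→(e→e)), kiv is t; result (e→e).
At [[kiv glim] vorn]: neither (e→e) nor (t→e) can take the other as argument; the node is ill-typed.

type mismatch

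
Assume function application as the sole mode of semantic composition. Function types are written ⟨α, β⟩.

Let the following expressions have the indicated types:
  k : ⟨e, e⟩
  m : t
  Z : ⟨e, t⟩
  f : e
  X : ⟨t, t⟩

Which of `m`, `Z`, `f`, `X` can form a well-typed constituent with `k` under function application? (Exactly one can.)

m : t — does not combine with k.
Z : ⟨e, t⟩ — does not combine with k.
f — combines: k : ⟨e, e⟩ takes f : e as argument, giving e.
X : ⟨t, t⟩ — does not combine with k.

f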